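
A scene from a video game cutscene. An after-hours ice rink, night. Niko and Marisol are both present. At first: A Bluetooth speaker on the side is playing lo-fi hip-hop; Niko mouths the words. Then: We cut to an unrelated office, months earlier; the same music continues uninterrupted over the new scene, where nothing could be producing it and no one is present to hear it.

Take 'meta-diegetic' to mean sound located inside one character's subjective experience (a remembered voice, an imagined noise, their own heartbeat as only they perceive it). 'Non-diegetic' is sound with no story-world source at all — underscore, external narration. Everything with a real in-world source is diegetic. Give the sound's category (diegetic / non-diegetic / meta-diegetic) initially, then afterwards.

Initially: a Bluetooth speaker is a real in-scene source and Niko reacts to it → diegetic.
Afterwards: there is no longer any in-world source and no one can hear it — it has become underscore → non-diegetic.

diegetic, non-diegetic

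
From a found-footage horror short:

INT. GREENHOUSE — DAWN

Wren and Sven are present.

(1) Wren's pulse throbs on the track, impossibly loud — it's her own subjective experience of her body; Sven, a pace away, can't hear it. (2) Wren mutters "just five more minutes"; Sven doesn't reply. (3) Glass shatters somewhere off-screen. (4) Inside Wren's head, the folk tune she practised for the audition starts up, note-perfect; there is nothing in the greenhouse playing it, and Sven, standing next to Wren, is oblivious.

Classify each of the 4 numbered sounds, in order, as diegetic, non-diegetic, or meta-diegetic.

(1) it's Wren's internal bodily sensation rendered as sound; only Wren 'hears' it → meta-diegetic.
(2) is diegetic: Wren is a character speaking aloud in the scene.
(3) is diegetic: glass is a real object/event in the scene's world.
Sound (4): remembered music, private to Wren — Sven is oblivious because it isn't in the room, so meta-diegetic.

meta-diegetic, diegetic, diegetic, meta-diegetic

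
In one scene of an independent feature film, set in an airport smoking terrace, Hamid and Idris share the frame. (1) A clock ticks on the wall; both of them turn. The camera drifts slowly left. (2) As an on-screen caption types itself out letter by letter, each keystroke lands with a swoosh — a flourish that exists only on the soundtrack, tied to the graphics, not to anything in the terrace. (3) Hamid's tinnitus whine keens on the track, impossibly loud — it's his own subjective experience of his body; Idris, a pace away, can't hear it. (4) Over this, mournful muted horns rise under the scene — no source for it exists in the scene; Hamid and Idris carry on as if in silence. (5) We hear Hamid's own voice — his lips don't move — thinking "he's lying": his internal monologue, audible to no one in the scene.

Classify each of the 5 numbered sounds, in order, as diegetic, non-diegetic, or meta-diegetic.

Sound (1): an in-world source (a clock); characters could hear it, so diegetic.
(2) is non-diegetic: sound married to a title/caption — outside the diegesis by definition.
Sound (3): it's Hamid's internal bodily sensation rendered as sound; only Hamid 'hears' it, so meta-diegetic.
(4) is non-diegetic: it has no source in the story world and no character can hear it — it's underscore.
(5) Hamid's thought-voice: a private mental sound no other character can hear → meta-diegetic.

diegetic, non-diegetic, meta-diegetic, non-diegetic, meta-diegetic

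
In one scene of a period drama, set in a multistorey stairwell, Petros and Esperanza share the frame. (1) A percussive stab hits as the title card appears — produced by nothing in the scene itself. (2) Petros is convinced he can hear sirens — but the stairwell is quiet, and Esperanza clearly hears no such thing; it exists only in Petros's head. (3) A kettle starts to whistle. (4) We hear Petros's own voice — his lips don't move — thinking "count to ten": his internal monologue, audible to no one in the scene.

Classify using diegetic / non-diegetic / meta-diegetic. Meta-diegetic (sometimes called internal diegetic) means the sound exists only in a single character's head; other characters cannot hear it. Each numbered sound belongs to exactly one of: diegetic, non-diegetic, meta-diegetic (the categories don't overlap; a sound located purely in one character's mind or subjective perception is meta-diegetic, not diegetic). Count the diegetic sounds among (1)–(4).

(1) is non-diegetic: nothing in the scene produces it; it's an accent added for the audience.
(2) is meta-diegetic: Petros alone 'hears' it — an imagined sound, not present in the space.
(3) is diegetic: a kettle is a real object/event in the scene's world.
(4) Petros's thought-voice: a private mental sound no other character can hear → meta-diegetic.
Diegetic: (3) — that's 1.

1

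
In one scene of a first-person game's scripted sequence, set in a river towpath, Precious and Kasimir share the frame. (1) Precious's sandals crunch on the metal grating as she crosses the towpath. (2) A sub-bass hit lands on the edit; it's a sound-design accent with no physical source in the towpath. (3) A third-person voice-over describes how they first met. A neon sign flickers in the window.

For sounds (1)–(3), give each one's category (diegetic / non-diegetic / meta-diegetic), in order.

diegetic, non-diegetic, non-diegetic

(1) a character's body making contact with the set — an in-world sound → diegetic.
(2) is non-diegetic: it's a sound-design accent with no in-world source; no one in the scene can hear it.
(3) is non-diegetic: external voice-over — not a character, not heard by anyone in the scene.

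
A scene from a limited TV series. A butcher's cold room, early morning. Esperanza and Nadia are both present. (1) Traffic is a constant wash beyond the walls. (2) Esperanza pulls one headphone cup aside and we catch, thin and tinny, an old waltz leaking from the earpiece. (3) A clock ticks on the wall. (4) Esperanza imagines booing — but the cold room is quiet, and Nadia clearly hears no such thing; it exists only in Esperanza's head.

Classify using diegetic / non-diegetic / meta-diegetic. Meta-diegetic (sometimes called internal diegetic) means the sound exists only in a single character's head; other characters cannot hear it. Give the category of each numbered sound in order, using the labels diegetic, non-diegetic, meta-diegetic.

diegetic, diegetic, diegetic, meta-diegetic

(1) traffic is part of the location's real environment → diegetic.
(2) it's leaking from a physical pair of headphones in the scene → diegetic.
(3) an in-world source (a clock); characters could hear it → diegetic.
(4) the sound is imagined by Esperanza; nothing in the story world is producing it and Nadia can't hear it → meta-diegetic.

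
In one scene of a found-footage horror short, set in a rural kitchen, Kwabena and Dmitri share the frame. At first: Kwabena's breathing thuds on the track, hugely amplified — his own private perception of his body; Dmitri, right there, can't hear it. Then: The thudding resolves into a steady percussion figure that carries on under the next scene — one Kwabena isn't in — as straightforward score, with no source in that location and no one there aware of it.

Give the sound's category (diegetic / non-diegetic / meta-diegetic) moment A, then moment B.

meta-diegetic, non-diegetic

Moment A: it's Kwabena's subjective body sound, inaudible to Dmitri → meta-diegetic.
Moment B: detached from Kwabena and playing as sourceless score over a scene he isn't in — for the audience only → non-diegetic.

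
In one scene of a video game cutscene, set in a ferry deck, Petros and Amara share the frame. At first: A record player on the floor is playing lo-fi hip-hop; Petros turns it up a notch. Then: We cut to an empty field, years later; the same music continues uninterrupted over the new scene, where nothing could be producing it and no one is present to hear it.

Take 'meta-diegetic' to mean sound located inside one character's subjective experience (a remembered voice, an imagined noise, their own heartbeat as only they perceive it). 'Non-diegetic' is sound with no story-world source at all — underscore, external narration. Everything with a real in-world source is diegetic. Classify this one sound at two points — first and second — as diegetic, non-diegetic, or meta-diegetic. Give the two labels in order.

First: a record player is a real in-scene source and Petros reacts to it → diegetic.
Second: there is no longer any in-world source and no one can hear it — it has become underscore → non-diegetic.

diegetic, non-diegetic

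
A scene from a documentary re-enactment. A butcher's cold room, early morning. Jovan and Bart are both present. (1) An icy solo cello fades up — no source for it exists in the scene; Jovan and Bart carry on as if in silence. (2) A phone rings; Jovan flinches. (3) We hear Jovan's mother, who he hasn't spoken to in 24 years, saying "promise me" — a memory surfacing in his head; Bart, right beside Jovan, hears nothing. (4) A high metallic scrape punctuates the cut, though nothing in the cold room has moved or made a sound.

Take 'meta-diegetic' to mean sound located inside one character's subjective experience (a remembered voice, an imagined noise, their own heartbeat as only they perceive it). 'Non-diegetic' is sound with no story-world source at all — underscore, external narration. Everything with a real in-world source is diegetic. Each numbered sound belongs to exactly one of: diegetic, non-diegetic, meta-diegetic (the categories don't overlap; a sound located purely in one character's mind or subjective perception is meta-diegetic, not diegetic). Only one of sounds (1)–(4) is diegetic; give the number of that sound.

2

(1) it has no source in the story world and no character can hear it — it's underscore → non-diegetic.
(2) a phone is a real object/event in the scene's world → diegetic.
(3) is meta-diegetic: it's Jovan's recollection rendered as sound; the other character can't hear it.
Sound (4): an editorial stinger — it belongs to the cut, not the story world, so non-diegetic.
Only (2) is diegetic.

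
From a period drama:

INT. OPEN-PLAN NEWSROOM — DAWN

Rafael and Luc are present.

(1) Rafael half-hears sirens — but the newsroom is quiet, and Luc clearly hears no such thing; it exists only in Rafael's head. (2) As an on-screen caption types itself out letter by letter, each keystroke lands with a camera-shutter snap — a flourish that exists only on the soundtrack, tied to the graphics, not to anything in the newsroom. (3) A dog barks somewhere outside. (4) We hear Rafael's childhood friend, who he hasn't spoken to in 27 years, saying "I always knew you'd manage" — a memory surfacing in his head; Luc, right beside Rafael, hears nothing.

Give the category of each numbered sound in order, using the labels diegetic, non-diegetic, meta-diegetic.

meta-diegetic, non-diegetic, diegetic, meta-diegetic

(1) is meta-diegetic: subjective to Rafael: the newsroom is silent and Luc hears nothing.
(2) is non-diegetic: the caption isn't part of the story world, so neither is the sound tied to it.
(3) an in-world source (a dog); characters could hear it → diegetic.
Sound (4): it's Rafael's recollection rendered as sound; the other character can't hear it, so meta-diegetic.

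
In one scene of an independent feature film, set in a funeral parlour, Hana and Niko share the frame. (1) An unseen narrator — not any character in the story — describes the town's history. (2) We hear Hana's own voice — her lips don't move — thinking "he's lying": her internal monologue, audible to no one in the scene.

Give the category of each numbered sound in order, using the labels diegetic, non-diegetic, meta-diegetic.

non-diegetic, meta-diegetic

(1) is non-diegetic: commentary laid over the scene from outside the fiction.
(2) Hana's thought-voice: a private mental sound no other character can hear → meta-diegetic.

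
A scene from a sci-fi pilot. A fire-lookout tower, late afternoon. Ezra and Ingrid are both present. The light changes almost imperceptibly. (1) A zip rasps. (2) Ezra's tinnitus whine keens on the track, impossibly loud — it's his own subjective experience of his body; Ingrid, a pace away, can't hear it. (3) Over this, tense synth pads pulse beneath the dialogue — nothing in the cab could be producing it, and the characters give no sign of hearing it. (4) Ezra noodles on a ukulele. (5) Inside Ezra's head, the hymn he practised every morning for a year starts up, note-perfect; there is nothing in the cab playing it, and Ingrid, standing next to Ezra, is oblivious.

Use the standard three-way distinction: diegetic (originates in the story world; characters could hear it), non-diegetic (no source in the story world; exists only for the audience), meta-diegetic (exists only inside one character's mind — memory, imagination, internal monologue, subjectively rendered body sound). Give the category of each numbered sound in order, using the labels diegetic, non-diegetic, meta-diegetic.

(1) a zip is a real object/event in the scene's world → diegetic.
Sound (2): point-of-audition from inside Ezra's body; not a sound in the room, so meta-diegetic.
(3) is non-diegetic: it has no source in the story world and no character can hear it — it's underscore.
(4) is diegetic: a character is playing a ukulele on screen.
(5) is meta-diegetic: it lives in Ezra's subjectivity, not in the cab.

diegetic, meta-diegetic, non-diegetic, diegetic, meta-diegetic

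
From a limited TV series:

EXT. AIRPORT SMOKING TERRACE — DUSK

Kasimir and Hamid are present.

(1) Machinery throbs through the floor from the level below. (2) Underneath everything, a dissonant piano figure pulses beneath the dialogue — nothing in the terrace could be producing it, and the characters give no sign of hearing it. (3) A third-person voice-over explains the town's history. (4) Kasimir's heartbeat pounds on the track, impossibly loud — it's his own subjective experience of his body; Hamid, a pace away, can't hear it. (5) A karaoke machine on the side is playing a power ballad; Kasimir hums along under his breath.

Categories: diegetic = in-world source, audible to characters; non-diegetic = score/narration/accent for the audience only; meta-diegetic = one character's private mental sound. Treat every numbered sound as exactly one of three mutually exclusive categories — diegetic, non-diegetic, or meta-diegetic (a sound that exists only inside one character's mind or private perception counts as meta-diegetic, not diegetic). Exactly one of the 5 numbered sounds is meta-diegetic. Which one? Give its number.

4

Sound (1): machinery is part of the location's real environment, so diegetic.
(2) it has no source in the story world and no character can hear it — it's underscore → non-diegetic.
Sound (3): the narrator exists outside the story world, addressing only the audience, so non-diegetic.
(4) is meta-diegetic: point-of-audition from inside Kasimir's body; not a sound in the room.
Sound (5): a karaoke machine is a physical source in the scene and Kasimir reacts to it, so diegetic.
Only (4) is meta-diegetic.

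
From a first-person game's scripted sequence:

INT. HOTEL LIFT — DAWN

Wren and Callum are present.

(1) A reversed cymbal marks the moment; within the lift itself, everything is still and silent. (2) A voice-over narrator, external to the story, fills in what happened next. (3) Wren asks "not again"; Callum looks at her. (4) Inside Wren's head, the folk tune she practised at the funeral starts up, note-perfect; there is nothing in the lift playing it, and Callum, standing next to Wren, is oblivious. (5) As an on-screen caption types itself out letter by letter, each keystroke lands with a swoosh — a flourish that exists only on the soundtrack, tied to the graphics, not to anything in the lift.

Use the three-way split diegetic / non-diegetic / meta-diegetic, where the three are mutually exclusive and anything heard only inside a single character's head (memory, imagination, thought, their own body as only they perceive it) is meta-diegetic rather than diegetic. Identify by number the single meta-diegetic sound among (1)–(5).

(1) nothing in the scene produces it; it's an accent added for the audience → non-diegetic.
(2) the narrator exists outside the story world, addressing only the audience → non-diegetic.
(3) Wren is a character speaking aloud in the scene → diegetic.
(4) is meta-diegetic: remembered music, private to Wren — Callum is oblivious because it isn't in the room.
Sound (5): sound married to a title/caption — outside the diegesis by definition, so non-diegetic.
Only (4) is meta-diegetic.

4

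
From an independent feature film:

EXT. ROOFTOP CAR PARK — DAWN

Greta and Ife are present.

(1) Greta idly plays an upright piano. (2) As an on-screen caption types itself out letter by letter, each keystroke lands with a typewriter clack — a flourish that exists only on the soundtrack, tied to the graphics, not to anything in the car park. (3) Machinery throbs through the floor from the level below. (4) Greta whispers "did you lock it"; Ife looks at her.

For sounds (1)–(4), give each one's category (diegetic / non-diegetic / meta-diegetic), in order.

diegetic, non-diegetic, diegetic, diegetic

(1) is diegetic: a character is playing an upright piano on screen.
Sound (2): sound married to a title/caption — outside the diegesis by definition, so non-diegetic.
Sound (3): it's the actual ambient sound of the location, so diegetic.
Sound (4): on-screen dialogue — Greta speaks and Ife is there to hear, so diegetic.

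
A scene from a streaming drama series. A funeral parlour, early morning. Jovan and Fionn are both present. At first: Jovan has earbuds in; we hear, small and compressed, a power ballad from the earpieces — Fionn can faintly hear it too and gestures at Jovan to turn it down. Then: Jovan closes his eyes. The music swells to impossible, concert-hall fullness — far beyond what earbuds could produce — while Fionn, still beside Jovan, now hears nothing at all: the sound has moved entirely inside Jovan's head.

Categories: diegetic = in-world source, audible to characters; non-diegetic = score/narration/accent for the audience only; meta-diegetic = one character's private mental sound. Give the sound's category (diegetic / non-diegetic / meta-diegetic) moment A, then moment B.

diegetic, meta-diegetic

Moment A: the earbuds are a physical source both characters can hear → diegetic.
Moment B: the music now exists only as Jovan's subjective experience; Fionn can no longer hear it → meta-diegetic.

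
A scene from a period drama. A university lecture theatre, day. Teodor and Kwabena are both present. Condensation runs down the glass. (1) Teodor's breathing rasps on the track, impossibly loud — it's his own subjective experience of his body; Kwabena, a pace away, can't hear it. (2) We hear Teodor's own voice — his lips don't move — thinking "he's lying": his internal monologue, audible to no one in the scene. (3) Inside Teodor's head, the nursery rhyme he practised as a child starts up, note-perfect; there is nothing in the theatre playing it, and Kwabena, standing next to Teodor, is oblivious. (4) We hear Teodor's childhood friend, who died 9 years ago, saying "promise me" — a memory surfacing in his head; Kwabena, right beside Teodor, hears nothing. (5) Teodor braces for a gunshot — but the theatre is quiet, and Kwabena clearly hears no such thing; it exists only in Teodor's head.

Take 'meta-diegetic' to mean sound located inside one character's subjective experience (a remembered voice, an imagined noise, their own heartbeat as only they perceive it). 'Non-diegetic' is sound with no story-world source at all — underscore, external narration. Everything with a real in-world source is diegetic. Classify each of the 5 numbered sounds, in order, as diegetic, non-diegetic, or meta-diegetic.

meta-diegetic, meta-diegetic, meta-diegetic, meta-diegetic, meta-diegetic

(1) is meta-diegetic: a subjective body sound — Teodor's private perception, inaudible to Kwabena.
(2) is meta-diegetic: it's Teodor's unspoken thought, heard only by the audience via his subjectivity.
Sound (3): it lives in Teodor's subjectivity, not in the theatre, so meta-diegetic.
(4) is meta-diegetic: the voice is a memory playing only inside Teodor's mind; Kwabena can't hear it.
(5) the sound is imagined by Teodor; nothing in the story world is producing it and Kwabena can't hear it → meta-diegetic.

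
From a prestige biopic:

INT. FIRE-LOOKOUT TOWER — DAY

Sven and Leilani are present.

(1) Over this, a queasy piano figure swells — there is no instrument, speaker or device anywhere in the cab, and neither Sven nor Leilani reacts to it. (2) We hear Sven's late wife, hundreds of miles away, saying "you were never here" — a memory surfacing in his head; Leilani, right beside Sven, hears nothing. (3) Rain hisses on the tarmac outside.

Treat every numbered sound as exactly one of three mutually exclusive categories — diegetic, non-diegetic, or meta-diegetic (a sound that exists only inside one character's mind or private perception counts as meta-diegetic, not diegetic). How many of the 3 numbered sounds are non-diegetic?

(1) is non-diegetic: score with no on-screen or off-screen source; it exists for the audience alone.
Sound (2): a remembered line, private to Sven — not present in the room, not audible to Leilani, so meta-diegetic.
(3) is diegetic: rain is part of the location's real environment.
So 1 of the 3 is non-diegetic: (1).

1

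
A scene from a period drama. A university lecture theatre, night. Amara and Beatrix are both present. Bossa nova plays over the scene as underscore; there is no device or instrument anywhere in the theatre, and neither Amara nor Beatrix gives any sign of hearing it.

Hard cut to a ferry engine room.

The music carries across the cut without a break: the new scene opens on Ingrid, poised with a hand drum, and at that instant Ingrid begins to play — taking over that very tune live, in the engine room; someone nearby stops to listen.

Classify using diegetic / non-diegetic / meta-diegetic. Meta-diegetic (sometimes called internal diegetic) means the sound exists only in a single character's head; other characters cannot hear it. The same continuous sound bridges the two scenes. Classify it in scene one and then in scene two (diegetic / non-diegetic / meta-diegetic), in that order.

Scene one: there's no in-world source anywhere and no character hears it — underscore for the audience only → non-diegetic.
Scene two: from the moment Ingrid starts playing, the tune is being performed on a hand drum inside the story world and another character hears it → diegetic.

non-diegetic, diegetic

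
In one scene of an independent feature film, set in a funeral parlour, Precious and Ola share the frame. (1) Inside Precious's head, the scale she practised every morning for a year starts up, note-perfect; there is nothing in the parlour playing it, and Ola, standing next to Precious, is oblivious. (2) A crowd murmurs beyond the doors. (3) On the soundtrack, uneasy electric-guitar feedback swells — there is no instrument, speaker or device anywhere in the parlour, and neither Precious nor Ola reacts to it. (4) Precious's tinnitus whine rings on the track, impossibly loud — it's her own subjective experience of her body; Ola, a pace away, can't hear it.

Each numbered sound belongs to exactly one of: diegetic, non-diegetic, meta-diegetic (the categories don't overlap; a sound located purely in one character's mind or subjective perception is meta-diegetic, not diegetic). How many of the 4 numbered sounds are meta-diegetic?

2

Sound (1): remembered music, private to Precious — Ola is oblivious because it isn't in the room, so meta-diegetic.
Sound (2): a crowd is part of the location's real environment, so diegetic.
Sound (3): score with no on-screen or off-screen source; it exists for the audience alone, so non-diegetic.
Sound (4): a subjective body sound — Precious's private perception, inaudible to Ola, so meta-diegetic.
Meta-diegetic: (1), (4) — that's 2.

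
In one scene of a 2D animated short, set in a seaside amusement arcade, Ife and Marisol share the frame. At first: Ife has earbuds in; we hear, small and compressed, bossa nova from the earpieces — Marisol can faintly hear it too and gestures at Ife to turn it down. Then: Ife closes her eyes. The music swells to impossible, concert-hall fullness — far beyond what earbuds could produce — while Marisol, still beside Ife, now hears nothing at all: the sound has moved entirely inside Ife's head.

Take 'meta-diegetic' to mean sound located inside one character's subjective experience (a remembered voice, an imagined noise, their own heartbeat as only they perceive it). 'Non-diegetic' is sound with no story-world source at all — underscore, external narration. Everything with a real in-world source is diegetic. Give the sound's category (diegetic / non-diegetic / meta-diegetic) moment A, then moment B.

diegetic, meta-diegetic

Moment A: the earbuds are a physical source both characters can hear → diegetic.
Moment B: the music now exists only as Ife's subjective experience; Marisol can no longer hear it → meta-diegetic.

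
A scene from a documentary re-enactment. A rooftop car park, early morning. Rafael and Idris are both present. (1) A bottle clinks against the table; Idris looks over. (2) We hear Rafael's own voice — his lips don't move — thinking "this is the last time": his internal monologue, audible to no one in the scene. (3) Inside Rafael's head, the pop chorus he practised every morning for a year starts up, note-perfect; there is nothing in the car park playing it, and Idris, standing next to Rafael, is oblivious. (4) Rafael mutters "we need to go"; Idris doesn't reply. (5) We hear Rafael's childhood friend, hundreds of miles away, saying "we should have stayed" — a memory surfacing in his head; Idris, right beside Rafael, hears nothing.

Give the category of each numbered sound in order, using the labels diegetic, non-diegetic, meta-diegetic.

(1) an in-world source (a bottle); characters could hear it → diegetic.
(2) is meta-diegetic: it's Rafael's unspoken thought, heard only by the audience via his subjectivity.
(3) remembered music, private to Rafael — Idris is oblivious because it isn't in the room → meta-diegetic.
(4) on-screen dialogue — Rafael speaks and Idris is there to hear → diegetic.
(5) it's Rafael's recollection rendered as sound; the other character can't hear it → meta-diegetic.

diegetic, meta-diegetic, meta-diegetic, diegetic, meta-diegetic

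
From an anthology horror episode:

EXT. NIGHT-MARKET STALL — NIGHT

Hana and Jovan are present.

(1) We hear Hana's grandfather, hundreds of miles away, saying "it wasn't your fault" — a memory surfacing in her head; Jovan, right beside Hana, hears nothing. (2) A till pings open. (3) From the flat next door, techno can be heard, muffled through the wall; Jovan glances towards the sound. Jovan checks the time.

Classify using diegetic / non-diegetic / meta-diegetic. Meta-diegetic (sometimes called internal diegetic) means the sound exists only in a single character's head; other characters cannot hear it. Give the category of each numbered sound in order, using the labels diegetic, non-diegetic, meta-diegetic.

Sound (1): a remembered line, private to Hana — not present in the room, not audible to Jovan, so meta-diegetic.
(2) is diegetic: an in-world source (a till); characters could hear it.
Sound (3): off-screen diegetic: the source is out of frame but still in the story's space, so diegetic.

meta-diegetic, diegetic, diegetic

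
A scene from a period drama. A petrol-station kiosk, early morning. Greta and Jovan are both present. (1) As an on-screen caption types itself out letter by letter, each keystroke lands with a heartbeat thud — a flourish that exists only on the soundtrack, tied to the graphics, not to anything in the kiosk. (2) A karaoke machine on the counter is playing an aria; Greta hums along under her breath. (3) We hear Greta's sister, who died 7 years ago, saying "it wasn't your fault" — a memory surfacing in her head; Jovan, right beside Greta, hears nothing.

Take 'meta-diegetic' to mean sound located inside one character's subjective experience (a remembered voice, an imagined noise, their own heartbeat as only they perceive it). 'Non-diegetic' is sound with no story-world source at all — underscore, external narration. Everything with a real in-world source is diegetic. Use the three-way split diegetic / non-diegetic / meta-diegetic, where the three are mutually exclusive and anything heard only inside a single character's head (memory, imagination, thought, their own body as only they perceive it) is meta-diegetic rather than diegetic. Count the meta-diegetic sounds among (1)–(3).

1

(1) it accompanies on-screen graphics, not anything inside the story world → non-diegetic.
Sound (2): a karaoke machine is a physical source in the scene and Greta reacts to it, so diegetic.
Sound (3): the voice is a memory playing only inside Greta's mind; Jovan can't hear it, so meta-diegetic.
So 1 of the 3 is meta-diegetic: (3).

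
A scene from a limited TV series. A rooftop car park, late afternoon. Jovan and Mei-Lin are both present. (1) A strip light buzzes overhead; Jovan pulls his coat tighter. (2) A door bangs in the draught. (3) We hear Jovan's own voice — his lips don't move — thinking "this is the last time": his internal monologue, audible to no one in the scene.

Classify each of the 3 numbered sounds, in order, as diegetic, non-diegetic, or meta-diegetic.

(1) is diegetic: ambient/room sound belonging to the story's physical space.
(2) is diegetic: an in-world source (a door); characters could hear it.
(3) internal monologue — inside Jovan's mind, not spoken into the scene → meta-diegetic.

diegetic, diegetic, meta-diegetic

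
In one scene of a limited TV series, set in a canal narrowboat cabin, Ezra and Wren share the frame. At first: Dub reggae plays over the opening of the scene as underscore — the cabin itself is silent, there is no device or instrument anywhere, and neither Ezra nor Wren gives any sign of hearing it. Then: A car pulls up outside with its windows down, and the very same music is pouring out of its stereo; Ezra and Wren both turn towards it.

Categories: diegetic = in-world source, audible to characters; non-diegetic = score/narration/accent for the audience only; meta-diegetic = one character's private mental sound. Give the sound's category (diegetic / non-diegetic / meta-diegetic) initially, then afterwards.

Initially: no in-world source exists and no character can hear it — underscore → non-diegetic.
Afterwards: the car stereo is now a real source in the story world and the characters hear it → diegetic.

non-diegetic, diegetic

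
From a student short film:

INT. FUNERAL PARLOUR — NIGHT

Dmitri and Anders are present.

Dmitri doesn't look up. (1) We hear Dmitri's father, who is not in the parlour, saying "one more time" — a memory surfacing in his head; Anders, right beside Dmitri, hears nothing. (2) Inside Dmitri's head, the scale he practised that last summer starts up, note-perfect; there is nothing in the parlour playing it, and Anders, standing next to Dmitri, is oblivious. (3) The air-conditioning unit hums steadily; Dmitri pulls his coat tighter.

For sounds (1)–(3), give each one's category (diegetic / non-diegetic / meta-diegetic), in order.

meta-diegetic, meta-diegetic, diegetic

(1) a remembered line, private to Dmitri — not present in the room, not audible to Anders → meta-diegetic.
Sound (2): it lives in Dmitri's subjectivity, not in the parlour, so meta-diegetic.
Sound (3): ambient/room sound belonging to the story's physical space, so diegetic.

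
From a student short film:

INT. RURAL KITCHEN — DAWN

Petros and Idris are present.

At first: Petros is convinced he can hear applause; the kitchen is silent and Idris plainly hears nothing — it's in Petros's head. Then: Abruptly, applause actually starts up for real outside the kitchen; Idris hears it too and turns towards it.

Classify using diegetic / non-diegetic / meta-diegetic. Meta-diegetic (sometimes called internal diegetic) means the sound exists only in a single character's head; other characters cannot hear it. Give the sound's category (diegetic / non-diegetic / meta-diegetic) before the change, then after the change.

meta-diegetic, diegetic

Before the change: only Petros 'hears' it — imagined, in his mind → meta-diegetic.
After the change: now there's a real external source and Idris hears it too — in the story world → diegetic.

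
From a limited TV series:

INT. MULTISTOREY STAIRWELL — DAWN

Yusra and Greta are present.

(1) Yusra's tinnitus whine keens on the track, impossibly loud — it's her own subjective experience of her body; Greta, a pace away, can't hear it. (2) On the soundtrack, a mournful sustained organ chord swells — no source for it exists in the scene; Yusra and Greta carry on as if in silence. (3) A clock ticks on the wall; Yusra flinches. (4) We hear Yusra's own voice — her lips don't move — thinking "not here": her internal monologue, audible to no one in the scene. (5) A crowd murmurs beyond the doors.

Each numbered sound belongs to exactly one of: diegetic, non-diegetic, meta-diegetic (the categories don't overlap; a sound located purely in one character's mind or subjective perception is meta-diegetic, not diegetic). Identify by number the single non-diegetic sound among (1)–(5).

2

(1) is meta-diegetic: point-of-audition from inside Yusra's body; not a sound in the room.
Sound (2): nothing in the stairwell produces it and the characters don't hear it — pure soundtrack, so non-diegetic.
(3) an in-world source (a clock); characters could hear it → diegetic.
(4) is meta-diegetic: internal monologue — inside Yusra's mind, not spoken into the scene.
(5) is diegetic: it's the actual ambient sound of the location.
Only (2) is non-diegetic.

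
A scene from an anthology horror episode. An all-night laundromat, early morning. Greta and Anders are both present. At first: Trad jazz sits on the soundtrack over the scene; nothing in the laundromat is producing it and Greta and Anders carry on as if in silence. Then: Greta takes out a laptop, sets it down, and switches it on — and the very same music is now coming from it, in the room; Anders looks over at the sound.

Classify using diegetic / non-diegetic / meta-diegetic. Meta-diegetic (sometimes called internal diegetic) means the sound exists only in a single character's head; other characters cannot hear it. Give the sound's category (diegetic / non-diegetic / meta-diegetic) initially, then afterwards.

Initially: no in-world source exists and no character can hear it — underscore → non-diegetic.
Afterwards: a laptop is now a real source in the story world and the characters hear it → diegetic.

non-diegetic, diegetic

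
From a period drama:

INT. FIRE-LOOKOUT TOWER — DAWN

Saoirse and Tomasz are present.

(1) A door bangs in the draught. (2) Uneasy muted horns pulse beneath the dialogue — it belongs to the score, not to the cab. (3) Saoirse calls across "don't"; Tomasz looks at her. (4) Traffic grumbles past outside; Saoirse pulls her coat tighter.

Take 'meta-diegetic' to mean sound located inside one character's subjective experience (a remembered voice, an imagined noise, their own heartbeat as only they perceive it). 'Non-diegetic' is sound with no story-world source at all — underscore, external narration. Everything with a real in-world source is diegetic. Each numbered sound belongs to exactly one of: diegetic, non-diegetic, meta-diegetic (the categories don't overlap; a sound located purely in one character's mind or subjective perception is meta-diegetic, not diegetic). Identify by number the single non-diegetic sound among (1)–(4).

2

(1) the sound comes from a door physically present in the location → diegetic.
(2) is non-diegetic: nothing in the cab produces it and the characters don't hear it — pure soundtrack.
(3) spoken by a character present in the story world → diegetic.
Sound (4): ambient/room sound belonging to the story's physical space, so diegetic.
Only (2) is non-diegetic.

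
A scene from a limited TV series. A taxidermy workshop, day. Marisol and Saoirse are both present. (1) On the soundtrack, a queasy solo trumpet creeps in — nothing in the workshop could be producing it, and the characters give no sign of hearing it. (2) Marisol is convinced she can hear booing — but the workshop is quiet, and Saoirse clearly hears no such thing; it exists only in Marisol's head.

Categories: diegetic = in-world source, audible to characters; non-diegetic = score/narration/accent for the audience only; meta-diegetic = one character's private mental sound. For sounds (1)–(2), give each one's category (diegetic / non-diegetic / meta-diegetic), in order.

non-diegetic, meta-diegetic

(1) is non-diegetic: it has no source in the story world and no character can hear it — it's underscore.
(2) subjective to Marisol: the workshop is silent and Saoirse hears nothing → meta-diegetic.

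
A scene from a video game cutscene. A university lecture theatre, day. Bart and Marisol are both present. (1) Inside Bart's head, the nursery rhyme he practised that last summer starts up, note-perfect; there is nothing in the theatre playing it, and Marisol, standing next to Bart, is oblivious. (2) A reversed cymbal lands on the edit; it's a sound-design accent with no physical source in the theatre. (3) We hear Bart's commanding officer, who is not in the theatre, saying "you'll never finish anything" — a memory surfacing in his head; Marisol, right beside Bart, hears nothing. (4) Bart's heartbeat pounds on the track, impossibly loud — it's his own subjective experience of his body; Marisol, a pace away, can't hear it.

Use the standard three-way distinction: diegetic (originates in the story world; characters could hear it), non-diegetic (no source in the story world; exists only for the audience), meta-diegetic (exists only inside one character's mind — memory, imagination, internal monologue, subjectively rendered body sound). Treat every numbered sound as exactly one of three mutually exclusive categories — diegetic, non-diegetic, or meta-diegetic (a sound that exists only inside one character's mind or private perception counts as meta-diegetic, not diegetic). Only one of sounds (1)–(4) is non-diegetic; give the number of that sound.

Sound (1): the music is a memory playing inside Bart's mind alone; no real-world source, Marisol can't hear it, so meta-diegetic.
Sound (2): an editorial stinger — it belongs to the cut, not the story world, so non-diegetic.
(3) it's Bart's recollection rendered as sound; the other character can't hear it → meta-diegetic.
(4) is meta-diegetic: it's Bart's internal bodily sensation rendered as sound; only Bart 'hears' it.
Only (2) is non-diegetic.

2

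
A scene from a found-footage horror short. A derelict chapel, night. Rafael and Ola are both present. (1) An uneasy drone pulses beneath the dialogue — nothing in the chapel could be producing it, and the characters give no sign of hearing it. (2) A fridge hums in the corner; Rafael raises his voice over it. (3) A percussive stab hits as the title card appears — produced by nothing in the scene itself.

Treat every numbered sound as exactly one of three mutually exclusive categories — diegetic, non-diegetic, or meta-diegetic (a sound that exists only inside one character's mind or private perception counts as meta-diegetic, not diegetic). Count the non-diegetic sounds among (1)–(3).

2

(1) is non-diegetic: it has no source in the story world and no character can hear it — it's underscore.
(2) is diegetic: it's the actual ambient sound of the location.
(3) it's a sound-design accent with no in-world source; no one in the scene can hear it → non-diegetic.
Non-diegetic: (1), (3) — that's 2.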